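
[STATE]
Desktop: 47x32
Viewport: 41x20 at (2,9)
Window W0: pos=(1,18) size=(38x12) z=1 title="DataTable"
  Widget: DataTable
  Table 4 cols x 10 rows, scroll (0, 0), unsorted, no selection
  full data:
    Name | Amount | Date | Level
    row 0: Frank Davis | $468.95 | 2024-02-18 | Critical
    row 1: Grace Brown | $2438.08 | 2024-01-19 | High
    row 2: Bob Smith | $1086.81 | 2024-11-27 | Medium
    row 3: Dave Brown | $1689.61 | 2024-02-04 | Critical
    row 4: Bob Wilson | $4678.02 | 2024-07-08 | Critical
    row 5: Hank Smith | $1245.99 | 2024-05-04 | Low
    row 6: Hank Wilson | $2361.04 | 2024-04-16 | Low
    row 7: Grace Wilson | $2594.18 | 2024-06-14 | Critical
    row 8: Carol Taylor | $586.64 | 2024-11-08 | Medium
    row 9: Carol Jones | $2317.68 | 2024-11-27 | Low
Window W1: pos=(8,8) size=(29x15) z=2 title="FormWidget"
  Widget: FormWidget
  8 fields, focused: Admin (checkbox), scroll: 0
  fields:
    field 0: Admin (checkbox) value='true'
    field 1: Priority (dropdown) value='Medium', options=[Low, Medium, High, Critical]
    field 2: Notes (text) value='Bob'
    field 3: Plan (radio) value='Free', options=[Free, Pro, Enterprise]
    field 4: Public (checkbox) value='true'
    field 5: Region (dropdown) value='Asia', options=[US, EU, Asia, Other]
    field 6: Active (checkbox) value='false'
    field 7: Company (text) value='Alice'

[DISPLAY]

      ┃ FormWidget                ┃      
      ┠───────────────────────────┨      
      ┃> Admin:      [x]          ┃      
      ┃  Priority:   [Medium    ▼]┃      
      ┃  Notes:      [Bob        ]┃      
      ┃  Plan:       (●) Free  ( )┃      
      ┃  Public:     [x]          ┃      
      ┃  Region:     [Asia      ▼]┃      
      ┃  Active:     [ ]          ┃      
━━━━━━┃  Company:    [Alice      ]┃━┓    
 DataT┃                           ┃ ┃    
──────┃                           ┃─┨    
Name  ┃                           ┃v┃    
──────┗━━━━━━━━━━━━━━━━━━━━━━━━━━━┛─┃    
Frank Davis │$468.95 │2024-02-18│Cri┃    
Grace Brown │$2438.08│2024-01-19│Hig┃    
Bob Smith   │$1086.81│2024-11-27│Med┃    
Dave Brown  │$1689.61│2024-02-04│Cri┃    
Bob Wilson  │$4678.02│2024-07-08│Cri┃    
Hank Smith  │$1245.99│2024-05-04│Low┃    


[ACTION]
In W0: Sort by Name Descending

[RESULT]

      ┃ FormWidget                ┃      
      ┠───────────────────────────┨      
      ┃> Admin:      [x]          ┃      
      ┃  Priority:   [Medium    ▼]┃      
      ┃  Notes:      [Bob        ]┃      
      ┃  Plan:       (●) Free  ( )┃      
      ┃  Public:     [x]          ┃      
      ┃  Region:     [Asia      ▼]┃      
      ┃  Active:     [ ]          ┃      
━━━━━━┃  Company:    [Alice      ]┃━┓    
 DataT┃                           ┃ ┃    
──────┃                           ┃─┨    
Name  ┃                           ┃v┃    
──────┗━━━━━━━━━━━━━━━━━━━━━━━━━━━┛─┃    
Hank Wilson │$2361.04│2024-04-16│Low┃    
Hank Smith  │$1245.99│2024-05-04│Low┃    
Grace Wilson│$2594.18│2024-06-14│Cri┃    
Grace Brown │$2438.08│2024-01-19│Hig┃    
Frank Davis │$468.95 │2024-02-18│Cri┃    
Dave Brown  │$1689.61│2024-02-04│Cri┃    


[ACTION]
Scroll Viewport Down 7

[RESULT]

      ┃  Priority:   [Medium    ▼]┃      
      ┃  Notes:      [Bob        ]┃      
      ┃  Plan:       (●) Free  ( )┃      
      ┃  Public:     [x]          ┃      
      ┃  Region:     [Asia      ▼]┃      
      ┃  Active:     [ ]          ┃      
━━━━━━┃  Company:    [Alice      ]┃━┓    
 DataT┃                           ┃ ┃    
──────┃                           ┃─┨    
Name  ┃                           ┃v┃    
──────┗━━━━━━━━━━━━━━━━━━━━━━━━━━━┛─┃    
Hank Wilson │$2361.04│2024-04-16│Low┃    
Hank Smith  │$1245.99│2024-05-04│Low┃    
Grace Wilson│$2594.18│2024-06-14│Cri┃    
Grace Brown │$2438.08│2024-01-19│Hig┃    
Frank Davis │$468.95 │2024-02-18│Cri┃    
Dave Brown  │$1689.61│2024-02-04│Cri┃    
━━━━━━━━━━━━━━━━━━━━━━━━━━━━━━━━━━━━┛    
                                         
                                         


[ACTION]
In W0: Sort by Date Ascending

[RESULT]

      ┃  Priority:   [Medium    ▼]┃      
      ┃  Notes:      [Bob        ]┃      
      ┃  Plan:       (●) Free  ( )┃      
      ┃  Public:     [x]          ┃      
      ┃  Region:     [Asia      ▼]┃      
      ┃  Active:     [ ]          ┃      
━━━━━━┃  Company:    [Alice      ]┃━┓    
 DataT┃                           ┃ ┃    
──────┃                           ┃─┨    
Name  ┃                           ┃v┃    
──────┗━━━━━━━━━━━━━━━━━━━━━━━━━━━┛─┃    
Grace Brown │$2438.08│2024-01-19│Hig┃    
Dave Brown  │$1689.61│2024-02-04│Cri┃    
Frank Davis │$468.95 │2024-02-18│Cri┃    
Hank Wilson │$2361.04│2024-04-16│Low┃    
Hank Smith  │$1245.99│2024-05-04│Low┃    
Grace Wilson│$2594.18│2024-06-14│Cri┃    
━━━━━━━━━━━━━━━━━━━━━━━━━━━━━━━━━━━━┛    
                                         
                                         


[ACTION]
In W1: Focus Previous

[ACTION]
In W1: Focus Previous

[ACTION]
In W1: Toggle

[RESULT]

      ┃  Priority:   [Medium    ▼]┃      
      ┃  Notes:      [Bob        ]┃      
      ┃  Plan:       (●) Free  ( )┃      
      ┃  Public:     [x]          ┃      
      ┃  Region:     [Asia      ▼]┃      
      ┃> Active:     [x]          ┃      
━━━━━━┃  Company:    [Alice      ]┃━┓    
 DataT┃                           ┃ ┃    
──────┃                           ┃─┨    
Name  ┃                           ┃v┃    
──────┗━━━━━━━━━━━━━━━━━━━━━━━━━━━┛─┃    
Grace Brown │$2438.08│2024-01-19│Hig┃    
Dave Brown  │$1689.61│2024-02-04│Cri┃    
Frank Davis │$468.95 │2024-02-18│Cri┃    
Hank Wilson │$2361.04│2024-04-16│Low┃    
Hank Smith  │$1245.99│2024-05-04│Low┃    
Grace Wilson│$2594.18│2024-06-14│Cri┃    
━━━━━━━━━━━━━━━━━━━━━━━━━━━━━━━━━━━━┛    
                                         
                                         


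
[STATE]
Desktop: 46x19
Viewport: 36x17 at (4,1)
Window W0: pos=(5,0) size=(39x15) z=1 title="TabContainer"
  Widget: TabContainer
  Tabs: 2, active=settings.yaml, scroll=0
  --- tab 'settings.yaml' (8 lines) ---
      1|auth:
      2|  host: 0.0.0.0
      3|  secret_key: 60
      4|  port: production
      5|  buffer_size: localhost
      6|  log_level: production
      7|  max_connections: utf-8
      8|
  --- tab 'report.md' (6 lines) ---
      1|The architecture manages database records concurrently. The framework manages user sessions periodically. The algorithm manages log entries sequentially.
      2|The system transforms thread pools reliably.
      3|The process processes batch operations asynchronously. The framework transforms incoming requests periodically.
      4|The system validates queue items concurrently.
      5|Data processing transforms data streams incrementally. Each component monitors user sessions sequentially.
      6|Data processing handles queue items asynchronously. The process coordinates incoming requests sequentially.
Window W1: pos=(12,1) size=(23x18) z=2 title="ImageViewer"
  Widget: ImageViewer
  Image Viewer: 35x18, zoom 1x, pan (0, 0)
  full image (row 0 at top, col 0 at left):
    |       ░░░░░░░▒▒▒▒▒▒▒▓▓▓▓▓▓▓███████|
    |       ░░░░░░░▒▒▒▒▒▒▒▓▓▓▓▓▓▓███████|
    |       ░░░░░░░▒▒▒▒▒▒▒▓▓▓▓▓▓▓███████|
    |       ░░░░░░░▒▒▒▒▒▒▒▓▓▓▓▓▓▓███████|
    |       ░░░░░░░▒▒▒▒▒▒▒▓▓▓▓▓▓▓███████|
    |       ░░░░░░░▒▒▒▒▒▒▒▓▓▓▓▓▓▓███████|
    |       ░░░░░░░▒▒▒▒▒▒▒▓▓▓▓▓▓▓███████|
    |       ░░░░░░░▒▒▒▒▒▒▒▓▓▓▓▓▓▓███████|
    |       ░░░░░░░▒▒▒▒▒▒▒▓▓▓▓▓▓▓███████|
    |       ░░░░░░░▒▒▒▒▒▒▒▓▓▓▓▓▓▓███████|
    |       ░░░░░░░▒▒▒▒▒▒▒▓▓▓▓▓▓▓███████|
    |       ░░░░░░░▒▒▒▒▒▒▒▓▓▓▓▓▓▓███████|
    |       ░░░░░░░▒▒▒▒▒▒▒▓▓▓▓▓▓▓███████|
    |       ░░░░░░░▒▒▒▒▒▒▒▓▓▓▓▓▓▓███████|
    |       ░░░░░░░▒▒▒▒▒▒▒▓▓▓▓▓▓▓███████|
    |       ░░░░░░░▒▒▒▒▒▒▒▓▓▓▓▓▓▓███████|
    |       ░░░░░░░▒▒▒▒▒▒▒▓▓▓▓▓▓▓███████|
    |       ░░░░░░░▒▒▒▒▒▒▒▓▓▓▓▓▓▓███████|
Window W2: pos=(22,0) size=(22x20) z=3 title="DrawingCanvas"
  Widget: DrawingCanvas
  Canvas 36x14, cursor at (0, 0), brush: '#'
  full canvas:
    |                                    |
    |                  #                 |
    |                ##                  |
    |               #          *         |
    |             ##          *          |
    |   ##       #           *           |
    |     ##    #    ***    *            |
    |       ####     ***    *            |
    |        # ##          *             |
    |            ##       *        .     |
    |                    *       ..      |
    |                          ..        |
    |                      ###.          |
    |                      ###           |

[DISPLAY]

 ┃ TabCo┏━━━━━━━━━┃ DrawingCanvas   
 ┠──────┃ ImageVie┠─────────────────
 ┃[setti┠─────────┃+                
 ┃──────┃       ░░┃                 
 ┃auth: ┃       ░░┃                #
 ┃  host┃       ░░┃               # 
 ┃  secr┃       ░░┃             ##  
 ┃  port┃       ░░┃   ##       #    
 ┃  buff┃       ░░┃     ##    #    *
 ┃  log_┃       ░░┃       ####     *
 ┃  max_┃       ░░┃        # ##     
 ┃      ┃       ░░┃            ##   
 ┃      ┃       ░░┃                 
 ┗━━━━━━┃       ░░┃                 
        ┃       ░░┃                 
        ┃       ░░┃                 
        ┃       ░░┃                 


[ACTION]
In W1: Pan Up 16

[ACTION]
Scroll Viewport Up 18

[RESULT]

 ┏━━━━━━━━━━━━━━━━┏━━━━━━━━━━━━━━━━━
 ┃ TabCo┏━━━━━━━━━┃ DrawingCanvas   
 ┠──────┃ ImageVie┠─────────────────
 ┃[setti┠─────────┃+                
 ┃──────┃       ░░┃                 
 ┃auth: ┃       ░░┃                #
 ┃  host┃       ░░┃               # 
 ┃  secr┃       ░░┃             ##  
 ┃  port┃       ░░┃   ##       #    
 ┃  buff┃       ░░┃     ##    #    *
 ┃  log_┃       ░░┃       ####     *
 ┃  max_┃       ░░┃        # ##     
 ┃      ┃       ░░┃            ##   
 ┃      ┃       ░░┃                 
 ┗━━━━━━┃       ░░┃                 
        ┃       ░░┃                 
        ┃       ░░┃                 


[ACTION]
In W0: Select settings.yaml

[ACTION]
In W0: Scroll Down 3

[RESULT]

 ┏━━━━━━━━━━━━━━━━┏━━━━━━━━━━━━━━━━━
 ┃ TabCo┏━━━━━━━━━┃ DrawingCanvas   
 ┠──────┃ ImageVie┠─────────────────
 ┃[setti┠─────────┃+                
 ┃──────┃       ░░┃                 
 ┃  port┃       ░░┃                #
 ┃  buff┃       ░░┃               # 
 ┃  log_┃       ░░┃             ##  
 ┃  max_┃       ░░┃   ##       #    
 ┃      ┃       ░░┃     ##    #    *
 ┃      ┃       ░░┃       ####     *
 ┃      ┃       ░░┃        # ##     
 ┃      ┃       ░░┃            ##   
 ┃      ┃       ░░┃                 
 ┗━━━━━━┃       ░░┃                 
        ┃       ░░┃                 
        ┃       ░░┃                 


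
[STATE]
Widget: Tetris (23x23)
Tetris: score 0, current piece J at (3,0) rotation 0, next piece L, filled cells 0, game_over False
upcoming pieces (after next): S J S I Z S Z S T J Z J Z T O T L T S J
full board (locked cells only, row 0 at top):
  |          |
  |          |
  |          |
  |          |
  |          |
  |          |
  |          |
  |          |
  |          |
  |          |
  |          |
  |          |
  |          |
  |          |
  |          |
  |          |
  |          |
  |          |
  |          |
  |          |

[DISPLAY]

   █      │Next:       
   ███    │  ▒         
          │▒▒▒         
          │            
          │            
          │            
          │Score:      
          │0           
          │            
          │            
          │            
          │            
          │            
          │            
          │            
          │            
          │            
          │            
          │            
          │            
          │            
          │            
          │            


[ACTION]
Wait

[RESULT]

          │Next:       
   █      │  ▒         
   ███    │▒▒▒         
          │            
          │            
          │            
          │Score:      
          │0           
          │            
          │            
          │            
          │            
          │            
          │            
          │            
          │            
          │            
          │            
          │            
          │            
          │            
          │            
          │            


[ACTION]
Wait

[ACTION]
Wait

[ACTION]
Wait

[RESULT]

          │Next:       
          │  ▒         
          │▒▒▒         
          │            
   █      │            
   ███    │            
          │Score:      
          │0           
          │            
          │            
          │            
          │            
          │            
          │            
          │            
          │            
          │            
          │            
          │            
          │            
          │            
          │            
          │            


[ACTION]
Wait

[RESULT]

          │Next:       
          │  ▒         
          │▒▒▒         
          │            
          │            
   █      │            
   ███    │Score:      
          │0           
          │            
          │            
          │            
          │            
          │            
          │            
          │            
          │            
          │            
          │            
          │            
          │            
          │            
          │            
          │            


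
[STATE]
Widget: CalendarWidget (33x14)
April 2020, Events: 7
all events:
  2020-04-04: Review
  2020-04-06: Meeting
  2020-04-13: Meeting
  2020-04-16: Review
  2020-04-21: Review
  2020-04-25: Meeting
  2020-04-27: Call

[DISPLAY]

            April 2020           
Mo Tu We Th Fr Sa Su             
       1  2  3  4*  5            
 6*  7  8  9 10 11 12            
13* 14 15 16* 17 18 19           
20 21* 22 23 24 25* 26           
27* 28 29 30                     
                                 
                                 
                                 
                                 
                                 
                                 
                                 


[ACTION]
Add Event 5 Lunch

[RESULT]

            April 2020           
Mo Tu We Th Fr Sa Su             
       1  2  3  4*  5*           
 6*  7  8  9 10 11 12            
13* 14 15 16* 17 18 19           
20 21* 22 23 24 25* 26           
27* 28 29 30                     
                                 
                                 
                                 
                                 
                                 
                                 
                                 


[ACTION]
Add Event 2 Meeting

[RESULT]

            April 2020           
Mo Tu We Th Fr Sa Su             
       1  2*  3  4*  5*          
 6*  7  8  9 10 11 12            
13* 14 15 16* 17 18 19           
20 21* 22 23 24 25* 26           
27* 28 29 30                     
                                 
                                 
                                 
                                 
                                 
                                 
                                 


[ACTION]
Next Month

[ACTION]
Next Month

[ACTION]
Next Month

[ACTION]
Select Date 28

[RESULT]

            July 2020            
Mo Tu We Th Fr Sa Su             
       1  2  3  4  5             
 6  7  8  9 10 11 12             
13 14 15 16 17 18 19             
20 21 22 23 24 25 26             
27 [28] 29 30 31                 
                                 
                                 
                                 
                                 
                                 
                                 
                                 


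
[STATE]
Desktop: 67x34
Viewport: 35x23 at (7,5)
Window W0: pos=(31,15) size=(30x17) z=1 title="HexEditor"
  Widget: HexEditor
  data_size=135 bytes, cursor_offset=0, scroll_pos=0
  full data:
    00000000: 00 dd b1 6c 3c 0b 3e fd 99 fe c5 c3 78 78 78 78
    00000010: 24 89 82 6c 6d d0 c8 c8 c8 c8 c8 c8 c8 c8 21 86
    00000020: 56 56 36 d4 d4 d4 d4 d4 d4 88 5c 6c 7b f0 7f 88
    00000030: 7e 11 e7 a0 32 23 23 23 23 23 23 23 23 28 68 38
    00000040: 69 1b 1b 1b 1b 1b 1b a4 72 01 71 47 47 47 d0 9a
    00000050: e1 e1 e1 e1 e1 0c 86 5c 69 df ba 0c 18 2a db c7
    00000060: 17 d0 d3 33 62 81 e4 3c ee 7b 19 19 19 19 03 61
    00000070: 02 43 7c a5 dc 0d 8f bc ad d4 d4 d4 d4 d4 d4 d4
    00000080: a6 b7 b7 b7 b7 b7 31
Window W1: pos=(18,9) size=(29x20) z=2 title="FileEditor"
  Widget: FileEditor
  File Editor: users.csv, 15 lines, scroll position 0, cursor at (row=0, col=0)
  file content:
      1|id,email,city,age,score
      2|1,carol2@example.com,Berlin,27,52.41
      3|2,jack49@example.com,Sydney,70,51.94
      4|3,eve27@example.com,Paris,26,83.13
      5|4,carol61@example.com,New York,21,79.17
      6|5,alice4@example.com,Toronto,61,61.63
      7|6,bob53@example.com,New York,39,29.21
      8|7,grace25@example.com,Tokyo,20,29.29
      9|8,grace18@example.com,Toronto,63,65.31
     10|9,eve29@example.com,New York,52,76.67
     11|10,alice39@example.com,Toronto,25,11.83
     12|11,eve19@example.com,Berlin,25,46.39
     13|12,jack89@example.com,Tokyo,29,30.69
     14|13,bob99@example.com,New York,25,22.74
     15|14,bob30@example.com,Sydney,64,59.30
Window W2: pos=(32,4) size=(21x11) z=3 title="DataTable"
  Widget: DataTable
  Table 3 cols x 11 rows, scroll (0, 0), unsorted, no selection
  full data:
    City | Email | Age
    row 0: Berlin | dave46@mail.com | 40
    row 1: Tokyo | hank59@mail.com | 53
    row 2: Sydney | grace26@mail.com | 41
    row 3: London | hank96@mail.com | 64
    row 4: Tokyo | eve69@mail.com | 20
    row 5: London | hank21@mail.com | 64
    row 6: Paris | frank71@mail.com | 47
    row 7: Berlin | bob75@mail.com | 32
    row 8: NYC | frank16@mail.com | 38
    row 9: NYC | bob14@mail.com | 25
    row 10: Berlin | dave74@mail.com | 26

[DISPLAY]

                         ┃ DataTabl
                         ┠─────────
                         ┃City  │Em
                         ┃──────┼──
           ┏━━━━━━━━━━━━━┃Berlin│da
           ┃ FileEditor  ┃Tokyo │ha
           ┠─────────────┃Sydney│gr
           ┃█d,email,city┃London│ha
           ┃1,carol2@exam┃Tokyo │ev
           ┃2,jack49@exam┗━━━━━━━━━
           ┃3,eve27@example.com,Par
           ┃4,carol61@example.com,N
           ┃5,alice4@example.com,To
           ┃6,bob53@example.com,New
           ┃7,grace25@example.com,T
           ┃8,grace18@example.com,T
           ┃9,eve29@example.com,New
           ┃10,alice39@example.com,
           ┃11,eve19@example.com,Be
           ┃12,jack89@example.com,T
           ┃13,bob99@example.com,Ne
           ┃14,bob30@example.com,Sy
           ┃                       


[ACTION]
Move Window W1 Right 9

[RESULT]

                         ┃ DataTabl
                         ┠─────────
                         ┃City  │Em
                         ┃──────┼──
                    ┏━━━━┃Berlin│da
                    ┃ Fil┃Tokyo │ha
                    ┠────┃Sydney│gr
                    ┃█d,e┃London│ha
                    ┃1,ca┃Tokyo │ev
                    ┃2,ja┗━━━━━━━━━
                    ┃3,eve27@exampl
                    ┃4,carol61@exam
                    ┃5,alice4@examp
                    ┃6,bob53@exampl
                    ┃7,grace25@exam
                    ┃8,grace18@exam
                    ┃9,eve29@exampl
                    ┃10,alice39@exa
                    ┃11,eve19@examp
                    ┃12,jack89@exam
                    ┃13,bob99@examp
                    ┃14,bob30@examp
                    ┃              


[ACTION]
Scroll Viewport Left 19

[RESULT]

                                ┃ D
                                ┠──
                                ┃Ci
                                ┃──
                           ┏━━━━┃Be
                           ┃ Fil┃To
                           ┠────┃Sy
                           ┃█d,e┃Lo
                           ┃1,ca┃To
                           ┃2,ja┗━━
                           ┃3,eve27
                           ┃4,carol
                           ┃5,alice
                           ┃6,bob53
                           ┃7,grace
                           ┃8,grace
                           ┃9,eve29
                           ┃10,alic
                           ┃11,eve1
                           ┃12,jack
                           ┃13,bob9
                           ┃14,bob3
                           ┃       


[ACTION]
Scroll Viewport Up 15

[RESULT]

                                   
                                   
                                   
                                   
                                ┏━━
                                ┃ D
                                ┠──
                                ┃Ci
                                ┃──
                           ┏━━━━┃Be
                           ┃ Fil┃To
                           ┠────┃Sy
                           ┃█d,e┃Lo
                           ┃1,ca┃To
                           ┃2,ja┗━━
                           ┃3,eve27
                           ┃4,carol
                           ┃5,alice
                           ┃6,bob53
                           ┃7,grace
                           ┃8,grace
                           ┃9,eve29
                           ┃10,alic


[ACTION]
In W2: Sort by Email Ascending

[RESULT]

                                   
                                   
                                   
                                   
                                ┏━━
                                ┃ D
                                ┠──
                                ┃Ci
                                ┃──
                           ┏━━━━┃NY
                           ┃ Fil┃Be
                           ┠────┃Be
                           ┃█d,e┃Be
                           ┃1,ca┃To
                           ┃2,ja┗━━
                           ┃3,eve27
                           ┃4,carol
                           ┃5,alice
                           ┃6,bob53
                           ┃7,grace
                           ┃8,grace
                           ┃9,eve29
                           ┃10,alic


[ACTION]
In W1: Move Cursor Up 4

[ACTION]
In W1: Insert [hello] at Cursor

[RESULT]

                                   
                                   
                                   
                                   
                                ┏━━
                                ┃ D
                                ┠──
                                ┃Ci
                                ┃──
                           ┏━━━━┃NY
                           ┃ Fil┃Be
                           ┠────┃Be
                           ┃hell┃Be
                           ┃1,ca┃To
                           ┃2,ja┗━━
                           ┃3,eve27
                           ┃4,carol
                           ┃5,alice
                           ┃6,bob53
                           ┃7,grace
                           ┃8,grace
                           ┃9,eve29
                           ┃10,alic


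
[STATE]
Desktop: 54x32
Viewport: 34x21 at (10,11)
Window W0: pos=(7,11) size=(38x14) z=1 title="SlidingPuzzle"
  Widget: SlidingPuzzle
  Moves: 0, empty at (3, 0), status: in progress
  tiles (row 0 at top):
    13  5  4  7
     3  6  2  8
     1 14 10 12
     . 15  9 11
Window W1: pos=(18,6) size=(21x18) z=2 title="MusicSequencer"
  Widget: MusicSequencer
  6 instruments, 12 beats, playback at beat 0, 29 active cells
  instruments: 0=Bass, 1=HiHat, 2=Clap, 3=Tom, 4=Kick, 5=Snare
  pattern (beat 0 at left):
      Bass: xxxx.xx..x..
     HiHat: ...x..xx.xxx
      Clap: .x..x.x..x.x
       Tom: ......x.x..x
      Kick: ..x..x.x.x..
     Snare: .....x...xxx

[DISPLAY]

━━━━━━━━┃ HiHat···█··██·███ ┃━━━━━
lidingPu┃  Clap·█··█·█··█·█ ┃     
────────┃   Tom······█·█··█ ┃─────
───┬────┃  Kick··█··█·█·█·· ┃     
13 │  5 ┃ Snare·····█···███ ┃     
───┼────┃                   ┃     
 3 │  6 ┃                   ┃     
───┼────┃                   ┃     
 1 │ 14 ┃                   ┃     
───┼────┃                   ┃     
   │ 15 ┃                   ┃     
───┴────┃                   ┃     
ves: 0  ┗━━━━━━━━━━━━━━━━━━━┛     
━━━━━━━━━━━━━━━━━━━━━━━━━━━━━━━━━━
                                  
                                  
                                  
                                  
                                  
                                  
                                  


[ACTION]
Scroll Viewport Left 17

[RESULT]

       ┏━━━━━━━━━━┃ HiHat···█··██·
       ┃ SlidingPu┃  Clap·█··█·█··
       ┠──────────┃   Tom······█·█
       ┃┌────┬────┃  Kick··█··█·█·
       ┃│ 13 │  5 ┃ Snare·····█···
       ┃├────┼────┃               
       ┃│  3 │  6 ┃               
       ┃├────┼────┃               
       ┃│  1 │ 14 ┃               
       ┃├────┼────┃               
       ┃│    │ 15 ┃               
       ┃└────┴────┃               
       ┃Moves: 0  ┗━━━━━━━━━━━━━━━
       ┗━━━━━━━━━━━━━━━━━━━━━━━━━━
                                  
                                  
                                  
                                  
                                  
                                  
                                  


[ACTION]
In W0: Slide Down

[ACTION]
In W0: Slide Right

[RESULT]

       ┏━━━━━━━━━━┃ HiHat···█··██·
       ┃ SlidingPu┃  Clap·█··█·█··
       ┠──────────┃   Tom······█·█
       ┃┌────┬────┃  Kick··█··█·█·
       ┃│ 13 │  5 ┃ Snare·····█···
       ┃├────┼────┃               
       ┃│  3 │  6 ┃               
       ┃├────┼────┃               
       ┃│    │ 14 ┃               
       ┃├────┼────┃               
       ┃│  1 │ 15 ┃               
       ┃└────┴────┃               
       ┃Moves: 1  ┗━━━━━━━━━━━━━━━
       ┗━━━━━━━━━━━━━━━━━━━━━━━━━━
                                  
                                  
                                  
                                  
                                  
                                  
                                  


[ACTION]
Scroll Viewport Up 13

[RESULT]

                                  
                                  
                                  
                                  
                                  
                                  
                  ┏━━━━━━━━━━━━━━━
                  ┃ MusicSequencer
                  ┠───────────────
                  ┃      ▼12345678
                  ┃  Bass████·██··
       ┏━━━━━━━━━━┃ HiHat···█··██·
       ┃ SlidingPu┃  Clap·█··█·█··
       ┠──────────┃   Tom······█·█
       ┃┌────┬────┃  Kick··█··█·█·
       ┃│ 13 │  5 ┃ Snare·····█···
       ┃├────┼────┃               
       ┃│  3 │  6 ┃               
       ┃├────┼────┃               
       ┃│    │ 14 ┃               
       ┃├────┼────┃               


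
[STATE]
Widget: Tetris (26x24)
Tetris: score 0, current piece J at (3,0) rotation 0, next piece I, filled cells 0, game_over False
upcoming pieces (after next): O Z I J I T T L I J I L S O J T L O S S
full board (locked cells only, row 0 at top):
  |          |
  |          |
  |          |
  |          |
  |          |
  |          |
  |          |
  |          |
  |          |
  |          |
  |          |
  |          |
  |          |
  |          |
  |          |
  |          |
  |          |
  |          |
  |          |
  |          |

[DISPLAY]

   █      │Next:          
   ███    │████           
          │               
          │               
          │               
          │               
          │Score:         
          │0              
          │               
          │               
          │               
          │               
          │               
          │               
          │               
          │               
          │               
          │               
          │               
          │               
          │               
          │               
          │               
          │               


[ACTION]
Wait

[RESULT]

          │Next:          
   █      │████           
   ███    │               
          │               
          │               
          │               
          │Score:         
          │0              
          │               
          │               
          │               
          │               
          │               
          │               
          │               
          │               
          │               
          │               
          │               
          │               
          │               
          │               
          │               
          │               


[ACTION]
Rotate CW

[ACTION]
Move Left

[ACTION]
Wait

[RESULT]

          │Next:          
          │████           
  ██      │               
  █       │               
  █       │               
          │               
          │Score:         
          │0              
          │               
          │               
          │               
          │               
          │               
          │               
          │               
          │               
          │               
          │               
          │               
          │               
          │               
          │               
          │               
          │               


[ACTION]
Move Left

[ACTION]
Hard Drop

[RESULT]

   ████   │Next:          
          │▓▓             
          │▓▓             
          │               
          │               
          │               
          │Score:         
          │0              
          │               
          │               
          │               
          │               
          │               
          │               
          │               
          │               
          │               
 ██       │               
 █        │               
 █        │               
          │               
          │               
          │               
          │               


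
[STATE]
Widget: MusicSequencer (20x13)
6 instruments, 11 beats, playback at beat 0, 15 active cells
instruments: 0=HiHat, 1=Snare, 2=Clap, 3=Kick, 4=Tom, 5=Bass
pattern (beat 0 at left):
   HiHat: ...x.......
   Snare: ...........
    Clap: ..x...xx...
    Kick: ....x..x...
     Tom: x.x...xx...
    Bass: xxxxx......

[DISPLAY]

      ▼1234567890   
 HiHat···█·······   
 Snare···········   
  Clap··█···██···   
  Kick····█··█···   
   Tom█·█···██···   
  Bass█████······   
                    
                    
                    
                    
                    
                    


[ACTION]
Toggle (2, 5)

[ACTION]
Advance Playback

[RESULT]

      0▼234567890   
 HiHat···█·······   
 Snare···········   
  Clap··█··███···   
  Kick····█··█···   
   Tom█·█···██···   
  Bass█████······   
                    
                    
                    
                    
                    
                    


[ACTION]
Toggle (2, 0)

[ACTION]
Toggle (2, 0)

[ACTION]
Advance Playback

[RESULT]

      01▼34567890   
 HiHat···█·······   
 Snare···········   
  Clap··█··███···   
  Kick····█··█···   
   Tom█·█···██···   
  Bass█████······   
                    
                    
                    
                    
                    
                    


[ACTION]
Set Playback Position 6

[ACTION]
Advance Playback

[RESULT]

      0123456▼890   
 HiHat···█·······   
 Snare···········   
  Clap··█··███···   
  Kick····█··█···   
   Tom█·█···██···   
  Bass█████······   
                    
                    
                    
                    
                    
                    


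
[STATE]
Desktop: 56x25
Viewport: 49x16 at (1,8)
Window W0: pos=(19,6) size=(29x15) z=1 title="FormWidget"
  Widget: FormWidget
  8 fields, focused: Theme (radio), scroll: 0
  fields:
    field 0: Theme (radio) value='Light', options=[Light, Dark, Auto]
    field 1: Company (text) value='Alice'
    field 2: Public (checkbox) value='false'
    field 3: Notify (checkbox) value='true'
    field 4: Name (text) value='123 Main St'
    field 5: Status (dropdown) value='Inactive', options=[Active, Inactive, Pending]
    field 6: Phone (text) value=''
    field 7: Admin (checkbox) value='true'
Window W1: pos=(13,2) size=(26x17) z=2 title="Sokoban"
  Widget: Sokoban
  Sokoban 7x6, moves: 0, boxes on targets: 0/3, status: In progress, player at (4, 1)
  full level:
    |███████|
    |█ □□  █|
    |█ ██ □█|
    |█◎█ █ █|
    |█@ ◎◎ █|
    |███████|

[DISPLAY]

            ┃█◎█ █ █                 ┃────────┨  
            ┃█@ ◎◎ █                 ┃ight  ( ┃  
            ┃███████                 ┃e      ]┃  
            ┃Moves: 0  0/3           ┃        ┃  
            ┃                        ┃        ┃  
            ┃                        ┃Main St]┃  
            ┃                        ┃tive  ▼]┃  
            ┃                        ┃       ]┃  
            ┃                        ┃        ┃  
            ┃                        ┃        ┃  
            ┗━━━━━━━━━━━━━━━━━━━━━━━━┛        ┃  
                  ┃                           ┃  
                  ┗━━━━━━━━━━━━━━━━━━━━━━━━━━━┛  
                                                 
                                                 
                                                 


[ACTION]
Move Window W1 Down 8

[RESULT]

            ┏━━━━━━━━━━━━━━━━━━━━━━━━┓────────┨  
            ┃ Sokoban                ┃ight  ( ┃  
            ┠────────────────────────┨e      ]┃  
            ┃███████                 ┃        ┃  
            ┃█ □□  █                 ┃        ┃  
            ┃█ ██ □█                 ┃Main St]┃  
            ┃█◎█ █ █                 ┃tive  ▼]┃  
            ┃█@ ◎◎ █                 ┃       ]┃  
            ┃███████                 ┃        ┃  
            ┃Moves: 0  0/3           ┃        ┃  
            ┃                        ┃        ┃  
            ┃                        ┃        ┃  
            ┃                        ┃━━━━━━━━┛  
            ┃                        ┃           
            ┃                        ┃           
            ┃                        ┃           


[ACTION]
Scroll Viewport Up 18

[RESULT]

                                                 
                                                 
                                                 
                                                 
                                                 
                                                 
                  ┏━━━━━━━━━━━━━━━━━━━━━━━━━━━┓  
                  ┃ FormWidget                ┃  
            ┏━━━━━━━━━━━━━━━━━━━━━━━━┓────────┨  
            ┃ Sokoban                ┃ight  ( ┃  
            ┠────────────────────────┨e      ]┃  
            ┃███████                 ┃        ┃  
            ┃█ □□  █                 ┃        ┃  
            ┃█ ██ □█                 ┃Main St]┃  
            ┃█◎█ █ █                 ┃tive  ▼]┃  
            ┃█@ ◎◎ █                 ┃       ]┃  


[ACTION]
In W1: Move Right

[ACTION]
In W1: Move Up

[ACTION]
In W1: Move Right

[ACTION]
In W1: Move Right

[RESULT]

                                                 
                                                 
                                                 
                                                 
                                                 
                                                 
                  ┏━━━━━━━━━━━━━━━━━━━━━━━━━━━┓  
                  ┃ FormWidget                ┃  
            ┏━━━━━━━━━━━━━━━━━━━━━━━━┓────────┨  
            ┃ Sokoban                ┃ight  ( ┃  
            ┠────────────────────────┨e      ]┃  
            ┃███████                 ┃        ┃  
            ┃█ □□  █                 ┃        ┃  
            ┃█ ██ □█                 ┃Main St]┃  
            ┃█◎█ █ █                 ┃tive  ▼]┃  
            ┃█  ◎+ █                 ┃       ]┃  
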